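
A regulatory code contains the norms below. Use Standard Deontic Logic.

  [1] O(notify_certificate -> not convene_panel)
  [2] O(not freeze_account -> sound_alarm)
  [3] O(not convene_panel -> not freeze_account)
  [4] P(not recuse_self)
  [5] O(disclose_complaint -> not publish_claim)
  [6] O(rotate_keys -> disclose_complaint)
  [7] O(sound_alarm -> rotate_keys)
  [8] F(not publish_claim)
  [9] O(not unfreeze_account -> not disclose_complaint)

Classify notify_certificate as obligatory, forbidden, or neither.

Forbidden

F(not publish_claim) at premise 8 means O(publish_claim).
Premise 5 is O(disclose_complaint -> not publish_claim); contrapositively O(publish_claim -> not disclose_complaint). Since O(publish_claim) holds, K gives O(not disclose_complaint).
The contrapositive of premise 6 (O(rotate_keys -> disclose_complaint)) is O(not disclose_complaint -> not rotate_keys), and O(not disclose_complaint) is already established, so O(not rotate_keys).
Premise 7, O(sound_alarm -> rotate_keys), contraposes to O(not rotate_keys -> not sound_alarm); with O(not rotate_keys) we get O(not sound_alarm).
The contrapositive of premise 2 (O(not freeze_account -> sound_alarm)) is O(not sound_alarm -> freeze_account), and O(not sound_alarm) is already established, so O(freeze_account).
The contrapositive of premise 3 (O(not convene_panel -> not freeze_account)) is O(freeze_account -> convene_panel), and O(freeze_account) is already established, so O(convene_panel).
The contrapositive of premise 1 (O(notify_certificate -> not convene_panel)) is O(convene_panel -> not notify_certificate), and O(convene_panel) is already established, so O(not notify_certificate).
Premises 4, 9 do not contribute to this derivation.
Thus O(not notify_certificate), which is F(notify_certificate): notify_certificate is forbidden.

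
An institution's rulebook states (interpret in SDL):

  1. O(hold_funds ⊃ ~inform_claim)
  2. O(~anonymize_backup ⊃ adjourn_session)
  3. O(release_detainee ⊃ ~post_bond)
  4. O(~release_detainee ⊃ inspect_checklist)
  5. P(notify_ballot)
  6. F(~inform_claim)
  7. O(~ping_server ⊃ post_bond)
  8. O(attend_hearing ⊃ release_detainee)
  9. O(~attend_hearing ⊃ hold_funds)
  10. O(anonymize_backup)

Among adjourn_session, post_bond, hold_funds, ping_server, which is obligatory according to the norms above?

ping_server

Premise 6 is F(~inform_claim), i.e. O(inform_claim).
Premise 1, O(hold_funds ⊃ ~inform_claim), contraposes to O(inform_claim ⊃ ~hold_funds); with O(inform_claim) we get O(~hold_funds).
Premise 9 is O(~attend_hearing ⊃ hold_funds); contrapositively O(~hold_funds ⊃ attend_hearing). Since O(~hold_funds) holds, K gives O(attend_hearing).
Premise 8 is O(attend_hearing ⊃ release_detainee); since O(attend_hearing), deontic closure gives O(release_detainee).
From O(release_detainee) and premise 3, O(release_detainee ⊃ ~post_bond), we obtain O(~post_bond).
Premise 7, O(~ping_server ⊃ post_bond), contraposes to O(~post_bond ⊃ ping_server); with O(~post_bond) we get O(ping_server).
So O(ping_server) holds — ping_server is obligatory. None of the other listed options is made obligatory by any chain of premises.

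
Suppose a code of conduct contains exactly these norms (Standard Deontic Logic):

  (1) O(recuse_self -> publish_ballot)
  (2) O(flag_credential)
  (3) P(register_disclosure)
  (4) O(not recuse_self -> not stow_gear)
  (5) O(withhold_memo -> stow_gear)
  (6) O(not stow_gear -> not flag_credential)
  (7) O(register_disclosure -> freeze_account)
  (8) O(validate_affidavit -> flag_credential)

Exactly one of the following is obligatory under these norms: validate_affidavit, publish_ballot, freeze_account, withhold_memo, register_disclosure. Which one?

publish_ballot

From premise 2 we have O(flag_credential).
Premise 6 is O(not stow_gear -> not flag_credential); contrapositively O(flag_credential -> stow_gear). Since O(flag_credential) holds, K gives O(stow_gear).
Premise 4 is O(not recuse_self -> not stow_gear); contrapositively O(stow_gear -> recuse_self). Since O(stow_gear) holds, K gives O(recuse_self).
Premise 1 is O(recuse_self -> publish_ballot); since O(recuse_self), deontic closure gives O(publish_ballot).
So O(publish_ballot) holds — publish_ballot is obligatory. None of the other listed options is made obligatory by any chain of premises.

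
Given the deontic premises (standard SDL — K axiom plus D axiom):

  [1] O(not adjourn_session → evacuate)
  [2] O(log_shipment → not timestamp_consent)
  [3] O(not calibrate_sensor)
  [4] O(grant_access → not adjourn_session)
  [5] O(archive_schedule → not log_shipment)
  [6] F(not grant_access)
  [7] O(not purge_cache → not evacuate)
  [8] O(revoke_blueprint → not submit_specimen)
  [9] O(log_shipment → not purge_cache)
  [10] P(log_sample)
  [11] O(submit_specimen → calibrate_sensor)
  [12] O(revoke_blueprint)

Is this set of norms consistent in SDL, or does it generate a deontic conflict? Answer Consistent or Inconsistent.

Premise 11 is O(submit_specimen → calibrate_sensor), but O(submit_specimen) is not derivable from the premises, so it does not yield O(calibrate_sensor).
So O(calibrate_sensor) is not derivable, and the apparent clash with O(not calibrate_sensor) does not arise.
A world satisfying every obligation exists (e.g. adjourn_session=false, archive_schedule=false, calibrate_sensor=false, evacuate=true, grant_access=true, log_sample=false, log_shipment=false, purge_cache=true, revoke_blueprint=true, submit_specimen=false, timestamp_consent=false); no atom is both obligatory and forbidden, so the set is consistent.

Consistent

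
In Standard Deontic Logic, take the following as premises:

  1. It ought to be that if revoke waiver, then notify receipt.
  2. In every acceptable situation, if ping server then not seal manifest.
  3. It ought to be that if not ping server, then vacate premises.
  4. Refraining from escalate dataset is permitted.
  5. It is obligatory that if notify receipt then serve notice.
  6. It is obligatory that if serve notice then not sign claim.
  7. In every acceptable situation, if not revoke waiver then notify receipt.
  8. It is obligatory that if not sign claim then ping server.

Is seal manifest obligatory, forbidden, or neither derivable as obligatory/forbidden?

Forbidden

Premises 7 and 1 cover both cases: O(¬revoke_waiver → notify_receipt) and O(revoke_waiver → notify_receipt). Since ¬revoke_waiver ∨ revoke_waiver is a tautology, O(notify_receipt) follows.
With premise 5, O(notify_receipt → serve_notice), the K-axiom yields O(serve_notice).
Applying K to premise 6 (O(serve_notice → ¬sign_claim)) and O(serve_notice) yields O(¬sign_claim).
Premise 8 is O(¬sign_claim → ping_server); since O(¬sign_claim), deontic closure gives O(ping_server).
From O(ping_server) and premise 2, O(ping_server → ¬seal_manifest), we obtain O(¬seal_manifest).
Premises 3, 4 do not contribute to this derivation.
Thus O(¬seal_manifest), which is F(seal_manifest): seal_manifest is forbidden.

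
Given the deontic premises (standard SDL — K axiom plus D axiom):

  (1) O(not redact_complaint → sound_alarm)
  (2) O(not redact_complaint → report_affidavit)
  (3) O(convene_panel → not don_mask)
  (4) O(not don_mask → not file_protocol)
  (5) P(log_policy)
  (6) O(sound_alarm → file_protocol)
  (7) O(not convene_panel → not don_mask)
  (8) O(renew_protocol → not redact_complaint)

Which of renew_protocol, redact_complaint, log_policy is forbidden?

renew_protocol

By case analysis on not convene_panel: premise 7 gives O(not convene_panel → not don_mask) and premise 3 gives O(convene_panel → not don_mask), so O(not don_mask) either way.
Premise 4 is O(not don_mask → not file_protocol); since O(not don_mask), deontic closure gives O(not file_protocol).
Premise 6 is O(sound_alarm → file_protocol); contrapositively O(not file_protocol → not sound_alarm). Since O(not file_protocol) holds, K gives O(not sound_alarm).
The contrapositive of premise 1 (O(not redact_complaint → sound_alarm)) is O(not sound_alarm → redact_complaint), and O(not sound_alarm) is already established, so O(redact_complaint).
The contrapositive of premise 8 (O(renew_protocol → not redact_complaint)) is O(redact_complaint → not renew_protocol), and O(redact_complaint) is already established, so O(not renew_protocol).
So O(not renew_protocol) holds, i.e. renew_protocol is forbidden. None of the other listed options is forbidden under the premises.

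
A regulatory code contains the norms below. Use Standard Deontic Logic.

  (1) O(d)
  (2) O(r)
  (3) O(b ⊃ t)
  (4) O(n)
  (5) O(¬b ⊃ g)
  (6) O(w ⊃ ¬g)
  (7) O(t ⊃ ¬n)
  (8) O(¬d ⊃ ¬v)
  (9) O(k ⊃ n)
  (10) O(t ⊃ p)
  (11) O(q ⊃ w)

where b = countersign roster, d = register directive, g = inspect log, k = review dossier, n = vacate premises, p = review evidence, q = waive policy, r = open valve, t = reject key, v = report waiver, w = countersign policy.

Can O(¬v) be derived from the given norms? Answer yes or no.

No

Premise 8 is O(¬d ⊃ ¬v), but O(¬d) is not derivable from the premises, so it does not yield O(¬v).
No other premise forces O(¬v). An ideal world satisfying every premise can still have ¬v false, so O(¬v) is not derivable.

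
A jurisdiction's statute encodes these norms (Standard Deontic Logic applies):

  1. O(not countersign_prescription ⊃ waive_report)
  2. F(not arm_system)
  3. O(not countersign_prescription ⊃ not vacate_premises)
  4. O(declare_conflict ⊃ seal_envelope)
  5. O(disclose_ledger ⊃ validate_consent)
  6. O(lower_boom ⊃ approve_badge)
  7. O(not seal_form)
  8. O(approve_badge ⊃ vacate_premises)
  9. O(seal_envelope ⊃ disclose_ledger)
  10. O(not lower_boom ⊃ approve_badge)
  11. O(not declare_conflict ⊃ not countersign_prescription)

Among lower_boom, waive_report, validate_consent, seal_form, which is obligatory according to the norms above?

validate_consent

Premises 10 and 6 are O(not lower_boom ⊃ approve_badge) and O(lower_boom ⊃ approve_badge); every ideal world satisfies not lower_boom or lower_boom, so in either case approve_badge holds — hence O(approve_badge).
With premise 8, O(approve_badge ⊃ vacate_premises), the K-axiom yields O(vacate_premises).
The contrapositive of premise 3 (O(not countersign_prescription ⊃ not vacate_premises)) is O(vacate_premises ⊃ countersign_prescription), and O(vacate_premises) is already established, so O(countersign_prescription).
The contrapositive of premise 11 (O(not declare_conflict ⊃ not countersign_prescription)) is O(countersign_prescription ⊃ declare_conflict), and O(countersign_prescription) is already established, so O(declare_conflict).
From O(declare_conflict) and premise 4, O(declare_conflict ⊃ seal_envelope), we obtain O(seal_envelope).
From O(seal_envelope) and premise 9, O(seal_envelope ⊃ disclose_ledger), we obtain O(disclose_ledger).
Premise 5 is O(disclose_ledger ⊃ validate_consent); since O(disclose_ledger), deontic closure gives O(validate_consent).
So O(validate_consent) holds — validate_consent is obligatory. None of the other listed options is made obligatory by any chain of premises.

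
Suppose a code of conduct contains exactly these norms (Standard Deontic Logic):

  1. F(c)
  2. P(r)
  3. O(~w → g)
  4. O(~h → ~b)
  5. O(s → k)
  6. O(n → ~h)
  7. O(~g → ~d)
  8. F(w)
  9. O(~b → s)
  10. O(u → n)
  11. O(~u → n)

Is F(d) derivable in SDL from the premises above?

Premise 7 is O(~g → ~d), but O(~g) is not derivable from the premises, so it does not yield O(~d).
No other premise forces O(~d). An ideal world satisfying every premise can still have d true, so F(d) is not derivable.

No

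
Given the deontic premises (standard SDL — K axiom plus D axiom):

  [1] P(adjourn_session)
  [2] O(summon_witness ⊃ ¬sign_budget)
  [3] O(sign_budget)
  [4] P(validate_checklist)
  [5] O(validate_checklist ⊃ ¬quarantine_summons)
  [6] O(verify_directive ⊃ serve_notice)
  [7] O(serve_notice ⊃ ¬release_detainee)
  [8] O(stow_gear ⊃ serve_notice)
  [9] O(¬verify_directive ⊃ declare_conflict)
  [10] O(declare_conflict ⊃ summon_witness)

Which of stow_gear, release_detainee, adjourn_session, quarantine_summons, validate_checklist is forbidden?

release_detainee

From premise 3 we have O(sign_budget).
Premise 2, O(summon_witness ⊃ ¬sign_budget), contraposes to O(sign_budget ⊃ ¬summon_witness); with O(sign_budget) we get O(¬summon_witness).
Premise 10 is O(declare_conflict ⊃ summon_witness); contrapositively O(¬summon_witness ⊃ ¬declare_conflict). Since O(¬summon_witness) holds, K gives O(¬declare_conflict).
Premise 9 is O(¬verify_directive ⊃ declare_conflict); contrapositively O(¬declare_conflict ⊃ verify_directive). Since O(¬declare_conflict) holds, K gives O(verify_directive).
With premise 6, O(verify_directive ⊃ serve_notice), the K-axiom yields O(serve_notice).
From O(serve_notice) and premise 7, O(serve_notice ⊃ ¬release_detainee), we obtain O(¬release_detainee).
So O(¬release_detainee) holds, i.e. release_detainee is forbidden. None of the other listed options is forbidden under the premises.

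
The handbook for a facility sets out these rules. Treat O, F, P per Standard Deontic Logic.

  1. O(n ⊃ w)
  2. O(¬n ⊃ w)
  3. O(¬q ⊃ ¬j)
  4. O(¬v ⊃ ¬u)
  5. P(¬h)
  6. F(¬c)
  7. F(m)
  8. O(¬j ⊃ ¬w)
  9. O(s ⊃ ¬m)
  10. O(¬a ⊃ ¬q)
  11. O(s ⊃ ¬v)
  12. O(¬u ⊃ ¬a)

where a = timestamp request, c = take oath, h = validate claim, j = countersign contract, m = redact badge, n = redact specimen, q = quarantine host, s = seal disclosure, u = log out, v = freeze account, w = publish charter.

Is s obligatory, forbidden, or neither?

Premises 2 and 1 are O(¬n ⊃ w) and O(n ⊃ w); every ideal world satisfies ¬n or n, so in either case w holds — hence O(w).
Premise 8 is O(¬j ⊃ ¬w); contrapositively O(w ⊃ j). Since O(w) holds, K gives O(j).
The contrapositive of premise 3 (O(¬q ⊃ ¬j)) is O(j ⊃ q), and O(j) is already established, so O(q).
The contrapositive of premise 10 (O(¬a ⊃ ¬q)) is O(q ⊃ a), and O(q) is already established, so O(a).
Premise 12 is O(¬u ⊃ ¬a); contrapositively O(a ⊃ u). Since O(a) holds, K gives O(u).
Premise 4 is O(¬v ⊃ ¬u); contrapositively O(u ⊃ v). Since O(u) holds, K gives O(v).
Premise 11 is O(s ⊃ ¬v); contrapositively O(v ⊃ ¬s). Since O(v) holds, K gives O(¬s).
Premises 5, 6, 7, 9 do not contribute to this derivation.
Thus O(¬s), which is F(s): s is forbidden.

Forbidden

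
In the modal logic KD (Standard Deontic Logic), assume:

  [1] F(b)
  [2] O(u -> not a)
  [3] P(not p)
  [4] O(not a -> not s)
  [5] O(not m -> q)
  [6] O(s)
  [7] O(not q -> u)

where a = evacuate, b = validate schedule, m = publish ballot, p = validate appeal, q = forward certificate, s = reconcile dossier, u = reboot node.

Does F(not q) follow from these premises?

Premise 6 gives O(s).
Premise 4, O(not a -> not s), contraposes to O(s -> a); with O(s) we get O(a).
Premise 2 is O(u -> not a); contrapositively O(a -> not u). Since O(a) holds, K gives O(not u).
Premise 7, O(not q -> u), contraposes to O(not u -> q); with O(not u) we get O(q).
Premises 1, 3, 5 do not contribute to this derivation.
So O(q) holds, i.e. F(not q). The claim follows.

Yes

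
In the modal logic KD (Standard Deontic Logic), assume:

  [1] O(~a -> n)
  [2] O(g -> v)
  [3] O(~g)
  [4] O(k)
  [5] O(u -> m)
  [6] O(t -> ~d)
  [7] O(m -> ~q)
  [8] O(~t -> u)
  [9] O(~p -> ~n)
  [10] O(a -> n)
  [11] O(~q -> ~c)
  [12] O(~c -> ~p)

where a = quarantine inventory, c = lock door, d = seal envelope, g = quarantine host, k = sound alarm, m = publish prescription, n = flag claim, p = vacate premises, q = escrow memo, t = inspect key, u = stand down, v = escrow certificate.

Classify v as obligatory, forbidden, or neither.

Neither

Premise 2 is O(g -> v), but O(g) is not derivable from the premises, so it does not yield O(v).
No premise or chain of K-axiom applications forces O(v), and none forces O(~v). So v is neither obligatory nor forbidden under these norms.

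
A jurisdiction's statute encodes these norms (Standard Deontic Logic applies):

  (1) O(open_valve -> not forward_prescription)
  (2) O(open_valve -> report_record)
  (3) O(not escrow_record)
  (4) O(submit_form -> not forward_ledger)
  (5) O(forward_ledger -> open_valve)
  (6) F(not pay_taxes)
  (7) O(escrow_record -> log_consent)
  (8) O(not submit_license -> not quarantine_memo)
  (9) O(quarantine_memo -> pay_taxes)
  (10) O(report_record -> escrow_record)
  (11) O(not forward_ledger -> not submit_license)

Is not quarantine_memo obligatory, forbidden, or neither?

Obligatory

Premise 3 states O(not escrow_record) outright.
Premise 10, O(report_record -> escrow_record), contraposes to O(not escrow_record -> not report_record); with O(not escrow_record) we get O(not report_record).
Premise 2, O(open_valve -> report_record), contraposes to O(not report_record -> not open_valve); with O(not report_record) we get O(not open_valve).
Premise 5, O(forward_ledger -> open_valve), contraposes to O(not open_valve -> not forward_ledger); with O(not open_valve) we get O(not forward_ledger).
With premise 11, O(not forward_ledger -> not submit_license), the K-axiom yields O(not submit_license).
With premise 8, O(not submit_license -> not quarantine_memo), the K-axiom yields O(not quarantine_memo).
Premises 1, 4, 6, 7, 9 do not contribute to this derivation.
Hence not quarantine_memo is obligatory.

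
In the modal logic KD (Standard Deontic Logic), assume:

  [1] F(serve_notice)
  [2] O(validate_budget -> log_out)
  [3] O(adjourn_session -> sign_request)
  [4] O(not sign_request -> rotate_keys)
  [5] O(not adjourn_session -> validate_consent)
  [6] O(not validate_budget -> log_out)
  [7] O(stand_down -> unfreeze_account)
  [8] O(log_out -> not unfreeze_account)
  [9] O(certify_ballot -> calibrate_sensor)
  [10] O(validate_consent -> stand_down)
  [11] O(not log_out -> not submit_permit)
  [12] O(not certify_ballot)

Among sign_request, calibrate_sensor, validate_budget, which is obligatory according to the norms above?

Premises 6 and 2 cover both cases: O(not validate_budget -> log_out) and O(validate_budget -> log_out). Since not validate_budget ∨ validate_budget is a tautology, O(log_out) follows.
Premise 8 is O(log_out -> not unfreeze_account); since O(log_out), deontic closure gives O(not unfreeze_account).
Premise 7 is O(stand_down -> unfreeze_account); contrapositively O(not unfreeze_account -> not stand_down). Since O(not unfreeze_account) holds, K gives O(not stand_down).
Premise 10, O(validate_consent -> stand_down), contraposes to O(not stand_down -> not validate_consent); with O(not stand_down) we get O(not validate_consent).
The contrapositive of premise 5 (O(not adjourn_session -> validate_consent)) is O(not validate_consent -> adjourn_session), and O(not validate_consent) is already established, so O(adjourn_session).
From O(adjourn_session) and premise 3, O(adjourn_session -> sign_request), we obtain O(sign_request).
So O(sign_request) holds — sign_request is obligatory. None of the other listed options is made obligatory by any chain of premises.

sign_request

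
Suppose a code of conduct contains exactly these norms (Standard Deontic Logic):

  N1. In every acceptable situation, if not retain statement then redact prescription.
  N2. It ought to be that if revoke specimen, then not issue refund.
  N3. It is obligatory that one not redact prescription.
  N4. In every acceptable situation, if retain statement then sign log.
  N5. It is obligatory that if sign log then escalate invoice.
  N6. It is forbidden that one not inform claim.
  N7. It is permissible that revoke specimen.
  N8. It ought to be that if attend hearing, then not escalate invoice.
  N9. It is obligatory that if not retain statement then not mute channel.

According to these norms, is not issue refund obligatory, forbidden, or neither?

Premise 2 is O(revoke_specimen → ¬issue_refund), but O(revoke_specimen) is not derivable from the premises (the permission P(revoke_specimen) asserts only ¬O(¬revoke_specimen), not O(revoke_specimen)), so it does not yield O(¬issue_refund).
No premise or chain of K-axiom applications forces O(¬issue_refund), and none forces O(issue_refund). So ¬issue_refund is neither obligatory nor forbidden under these norms.

Neither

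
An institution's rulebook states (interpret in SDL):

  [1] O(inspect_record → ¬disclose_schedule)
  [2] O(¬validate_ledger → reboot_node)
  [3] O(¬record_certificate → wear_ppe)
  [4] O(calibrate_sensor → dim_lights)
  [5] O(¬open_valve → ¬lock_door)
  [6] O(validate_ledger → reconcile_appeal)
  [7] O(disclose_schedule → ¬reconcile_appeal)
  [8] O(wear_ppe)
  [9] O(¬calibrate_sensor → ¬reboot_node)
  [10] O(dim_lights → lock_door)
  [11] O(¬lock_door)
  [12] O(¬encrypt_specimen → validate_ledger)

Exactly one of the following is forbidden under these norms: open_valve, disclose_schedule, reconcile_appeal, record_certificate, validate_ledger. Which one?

Premise 11 gives O(¬lock_door).
Premise 10 is O(dim_lights → lock_door); contrapositively O(¬lock_door → ¬dim_lights). Since O(¬lock_door) holds, K gives O(¬dim_lights).
Premise 4, O(calibrate_sensor → dim_lights), contraposes to O(¬dim_lights → ¬calibrate_sensor); with O(¬dim_lights) we get O(¬calibrate_sensor).
From O(¬calibrate_sensor) and premise 9, O(¬calibrate_sensor → ¬reboot_node), we obtain O(¬reboot_node).
Premise 2 is O(¬validate_ledger → reboot_node); contrapositively O(¬reboot_node → validate_ledger). Since O(¬reboot_node) holds, K gives O(validate_ledger).
Premise 6 is O(validate_ledger → reconcile_appeal); since O(validate_ledger), deontic closure gives O(reconcile_appeal).
The contrapositive of premise 7 (O(disclose_schedule → ¬reconcile_appeal)) is O(reconcile_appeal → ¬disclose_schedule), and O(reconcile_appeal) is already established, so O(¬disclose_schedule).
So O(¬disclose_schedule) holds, i.e. disclose_schedule is forbidden. None of the other listed options is forbidden under the premises.

disclose_schedule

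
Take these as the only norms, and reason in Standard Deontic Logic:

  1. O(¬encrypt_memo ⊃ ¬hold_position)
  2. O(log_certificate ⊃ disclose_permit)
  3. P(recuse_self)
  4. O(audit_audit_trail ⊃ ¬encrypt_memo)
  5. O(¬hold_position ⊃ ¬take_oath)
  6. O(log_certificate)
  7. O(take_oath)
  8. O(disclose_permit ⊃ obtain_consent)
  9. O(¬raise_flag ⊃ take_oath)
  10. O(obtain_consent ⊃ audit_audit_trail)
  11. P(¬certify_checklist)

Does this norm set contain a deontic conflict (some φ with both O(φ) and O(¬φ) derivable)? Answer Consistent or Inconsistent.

Inconsistent

Premise 7 states O(take_oath) outright.
Premise 5 is O(¬hold_position ⊃ ¬take_oath); contrapositively O(take_oath ⊃ hold_position). Since O(take_oath) holds, K gives O(hold_position).
The contrapositive of premise 1 (O(¬encrypt_memo ⊃ ¬hold_position)) is O(hold_position ⊃ encrypt_memo), and O(hold_position) is already established, so O(encrypt_memo).
The contrapositive of premise 4 (O(audit_audit_trail ⊃ ¬encrypt_memo)) is O(encrypt_memo ⊃ ¬audit_audit_trail), and O(encrypt_memo) is already established, so O(¬audit_audit_trail).
Premise 10, O(obtain_consent ⊃ audit_audit_trail), contraposes to O(¬audit_audit_trail ⊃ ¬obtain_consent); with O(¬audit_audit_trail) we get O(¬obtain_consent).
Premise 8, O(disclose_permit ⊃ obtain_consent), contraposes to O(¬obtain_consent ⊃ ¬disclose_permit); with O(¬obtain_consent) we get O(¬disclose_permit).
Premise 2 is O(log_certificate ⊃ disclose_permit); contrapositively O(¬disclose_permit ⊃ ¬log_certificate). Since O(¬disclose_permit) holds, K gives O(¬log_certificate).
Yet premise 6 states O(log_certificate).
We now have both O(¬log_certificate) and O(log_certificate) — log_certificate is simultaneously obligatory and forbidden, violating the D-axiom.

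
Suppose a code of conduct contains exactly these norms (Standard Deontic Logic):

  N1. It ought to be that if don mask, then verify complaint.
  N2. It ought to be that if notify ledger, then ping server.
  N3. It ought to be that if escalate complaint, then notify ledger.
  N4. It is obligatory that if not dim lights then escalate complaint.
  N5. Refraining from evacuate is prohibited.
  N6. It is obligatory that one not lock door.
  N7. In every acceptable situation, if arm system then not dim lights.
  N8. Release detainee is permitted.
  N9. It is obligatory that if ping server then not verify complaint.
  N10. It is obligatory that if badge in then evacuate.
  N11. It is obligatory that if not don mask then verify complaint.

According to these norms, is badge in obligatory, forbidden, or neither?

Neither

Premise 10 is O(badge_in → evacuate); even if O(evacuate) held, inferring O(badge_in) would be affirming the consequent — invalid.
No premise or chain of K-axiom applications forces O(badge_in), and none forces O(¬badge_in). So badge_in is neither obligatory nor forbidden under these norms.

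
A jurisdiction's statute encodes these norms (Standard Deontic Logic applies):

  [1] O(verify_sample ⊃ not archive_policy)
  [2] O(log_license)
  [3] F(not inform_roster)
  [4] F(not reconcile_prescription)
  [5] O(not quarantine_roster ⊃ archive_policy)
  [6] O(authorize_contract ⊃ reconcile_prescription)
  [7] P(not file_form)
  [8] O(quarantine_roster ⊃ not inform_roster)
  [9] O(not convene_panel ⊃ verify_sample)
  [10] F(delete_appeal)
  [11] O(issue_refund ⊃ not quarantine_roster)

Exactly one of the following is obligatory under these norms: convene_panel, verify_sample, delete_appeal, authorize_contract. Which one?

convene_panel

F(not inform_roster) at premise 3 means O(inform_roster).
Premise 8, O(quarantine_roster ⊃ not inform_roster), contraposes to O(inform_roster ⊃ not quarantine_roster); with O(inform_roster) we get O(not quarantine_roster).
From O(not quarantine_roster) and premise 5, O(not quarantine_roster ⊃ archive_policy), we obtain O(archive_policy).
The contrapositive of premise 1 (O(verify_sample ⊃ not archive_policy)) is O(archive_policy ⊃ not verify_sample), and O(archive_policy) is already established, so O(not verify_sample).
The contrapositive of premise 9 (O(not convene_panel ⊃ verify_sample)) is O(not verify_sample ⊃ convene_panel), and O(not verify_sample) is already established, so O(convene_panel).
So O(convene_panel) holds — convene_panel is obligatory. None of the other listed options is made obligatory by any chain of premises.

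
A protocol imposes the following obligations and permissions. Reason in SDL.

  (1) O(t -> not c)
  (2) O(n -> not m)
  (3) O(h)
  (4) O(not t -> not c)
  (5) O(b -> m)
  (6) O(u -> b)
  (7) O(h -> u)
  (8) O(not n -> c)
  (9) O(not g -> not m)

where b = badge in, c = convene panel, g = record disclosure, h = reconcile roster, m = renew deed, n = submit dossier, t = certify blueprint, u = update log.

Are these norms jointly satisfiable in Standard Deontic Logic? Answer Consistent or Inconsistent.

Premises 4 and 1 are O(not t -> not c) and O(t -> not c); every ideal world satisfies not t or t, so in either case not c holds — hence O(not c).
Premise 8, O(not n -> c), contraposes to O(not c -> n); with O(not c) we get O(n).
From O(n) and premise 2, O(n -> not m), we obtain O(not m).
Premise 5 is O(b -> m); contrapositively O(not m -> not b). Since O(not m) holds, K gives O(not b).
Premise 6 is O(u -> b); contrapositively O(not b -> not u). Since O(not b) holds, K gives O(not u).
Premise 7, O(h -> u), contraposes to O(not u -> not h); with O(not u) we get O(not h).
Yet premise 3 states O(h).
We now have both O(not h) and O(h) — h is simultaneously obligatory and forbidden, violating the D-axiom.

Inconsistent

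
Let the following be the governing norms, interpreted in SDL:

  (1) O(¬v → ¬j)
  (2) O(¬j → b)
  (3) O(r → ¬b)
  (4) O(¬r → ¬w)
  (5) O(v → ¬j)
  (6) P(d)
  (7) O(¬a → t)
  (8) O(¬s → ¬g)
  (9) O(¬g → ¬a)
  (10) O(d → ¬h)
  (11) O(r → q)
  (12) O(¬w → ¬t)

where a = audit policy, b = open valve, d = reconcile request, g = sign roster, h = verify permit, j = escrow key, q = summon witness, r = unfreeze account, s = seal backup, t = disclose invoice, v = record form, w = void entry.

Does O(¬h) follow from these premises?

No

Premise 10 is O(d → ¬h), but O(d) is not derivable from the premises (the permission P(d) asserts only ¬O(¬d), not O(d)), so it does not yield O(¬h).
No other premise forces O(¬h). An ideal world satisfying every premise can still have ¬h false, so O(¬h) is not derivable.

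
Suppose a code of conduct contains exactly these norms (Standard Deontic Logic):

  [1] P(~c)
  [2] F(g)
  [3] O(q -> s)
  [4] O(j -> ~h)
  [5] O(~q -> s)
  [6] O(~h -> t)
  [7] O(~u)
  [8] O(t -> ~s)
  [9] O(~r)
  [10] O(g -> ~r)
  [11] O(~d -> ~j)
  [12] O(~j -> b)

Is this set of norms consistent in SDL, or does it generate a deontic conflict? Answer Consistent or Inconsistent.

Premise 10 is O(g -> ~r); even if O(~r) held, inferring O(g) would be affirming the consequent — invalid.
So O(g) is not derivable, and the apparent clash with O(~g) does not arise.
A world satisfying every obligation exists (e.g. b=true, c=false, d=false, g=false, h=true, j=false, q=false, r=false, s=true, t=false, u=false); no atom is both obligatory and forbidden, so the set is consistent.

Consistent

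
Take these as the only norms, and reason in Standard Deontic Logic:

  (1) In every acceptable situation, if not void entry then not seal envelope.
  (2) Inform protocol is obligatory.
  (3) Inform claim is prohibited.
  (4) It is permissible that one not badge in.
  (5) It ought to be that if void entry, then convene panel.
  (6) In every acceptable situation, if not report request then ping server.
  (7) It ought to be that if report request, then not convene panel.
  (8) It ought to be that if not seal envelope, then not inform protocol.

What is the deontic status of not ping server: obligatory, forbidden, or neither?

Premise 2 gives O(inform_protocol).
The contrapositive of premise 8 (O(¬seal_envelope → ¬inform_protocol)) is O(inform_protocol → seal_envelope), and O(inform_protocol) is already established, so O(seal_envelope).
Premise 1, O(¬void_entry → ¬seal_envelope), contraposes to O(seal_envelope → void_entry); with O(seal_envelope) we get O(void_entry).
Applying K to premise 5 (O(void_entry → convene_panel)) and O(void_entry) yields O(convene_panel).
Premise 7 is O(report_request → ¬convene_panel); contrapositively O(convene_panel → ¬report_request). Since O(convene_panel) holds, K gives O(¬report_request).
Applying K to premise 6 (O(¬report_request → ping_server)) and O(¬report_request) yields O(ping_server).
Premises 3, 4 do not contribute to this derivation.
Thus O(ping_server), which is F(¬ping_server): ¬ping_server is forbidden.

Forbidden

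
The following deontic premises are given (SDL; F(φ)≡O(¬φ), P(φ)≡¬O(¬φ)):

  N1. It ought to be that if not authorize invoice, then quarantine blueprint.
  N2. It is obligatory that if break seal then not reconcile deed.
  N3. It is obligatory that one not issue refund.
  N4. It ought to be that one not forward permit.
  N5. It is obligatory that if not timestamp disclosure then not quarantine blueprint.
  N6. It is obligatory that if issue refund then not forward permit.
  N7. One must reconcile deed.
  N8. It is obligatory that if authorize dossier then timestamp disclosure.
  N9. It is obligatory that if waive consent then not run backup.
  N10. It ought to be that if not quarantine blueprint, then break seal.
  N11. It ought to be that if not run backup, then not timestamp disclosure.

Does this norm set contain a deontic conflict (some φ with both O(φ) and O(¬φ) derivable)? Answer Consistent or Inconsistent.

Premise 6 is O(issue_refund → ¬forward_permit); even if O(¬forward_permit) held, inferring O(issue_refund) would be affirming the consequent — invalid.
So O(issue_refund) is not derivable, and the apparent clash with O(¬issue_refund) does not arise.
A world satisfying every obligation exists (e.g. authorize_dossier=false, authorize_invoice=false, break_seal=false, forward_permit=false, issue_refund=false, quarantine_blueprint=true, reconcile_deed=true, run_backup=true, timestamp_disclosure=true, waive_consent=false); no atom is both obligatory and forbidden, so the set is consistent.

Consistent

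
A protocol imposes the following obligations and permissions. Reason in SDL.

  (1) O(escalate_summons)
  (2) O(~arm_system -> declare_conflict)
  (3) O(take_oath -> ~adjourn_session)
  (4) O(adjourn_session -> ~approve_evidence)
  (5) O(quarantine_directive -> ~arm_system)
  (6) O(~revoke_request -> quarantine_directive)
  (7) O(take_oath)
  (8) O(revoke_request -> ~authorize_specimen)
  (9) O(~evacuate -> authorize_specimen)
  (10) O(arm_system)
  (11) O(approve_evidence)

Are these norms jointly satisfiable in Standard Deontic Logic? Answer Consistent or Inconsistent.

Consistent

Premise 4 is O(adjourn_session -> ~approve_evidence), but O(adjourn_session) is not derivable from the premises, so it does not yield O(~approve_evidence).
So O(~approve_evidence) is not derivable, and the apparent clash with O(approve_evidence) does not arise.
A world satisfying every obligation exists (e.g. adjourn_session=false, approve_evidence=true, arm_system=true, authorize_specimen=false, declare_conflict=false, escalate_summons=true, evacuate=true, quarantine_directive=false, revoke_request=true, take_oath=true); no atom is both obligatory and forbidden, so the set is consistent.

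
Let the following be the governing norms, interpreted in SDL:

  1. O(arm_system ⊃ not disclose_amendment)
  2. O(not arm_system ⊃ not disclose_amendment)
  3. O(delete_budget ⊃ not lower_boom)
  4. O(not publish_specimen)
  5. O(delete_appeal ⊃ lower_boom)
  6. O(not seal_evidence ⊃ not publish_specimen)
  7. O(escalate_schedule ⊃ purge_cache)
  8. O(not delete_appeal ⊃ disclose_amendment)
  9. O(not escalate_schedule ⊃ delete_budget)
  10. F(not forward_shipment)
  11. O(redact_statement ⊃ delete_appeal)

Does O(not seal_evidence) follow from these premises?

No

Premise 6 is O(not seal_evidence ⊃ not publish_specimen); even if O(not publish_specimen) held, inferring O(not seal_evidence) would be affirming the consequent — invalid.
No other premise forces O(not seal_evidence). An ideal world satisfying every premise can still have not seal_evidence false, so O(not seal_evidence) is not derivable.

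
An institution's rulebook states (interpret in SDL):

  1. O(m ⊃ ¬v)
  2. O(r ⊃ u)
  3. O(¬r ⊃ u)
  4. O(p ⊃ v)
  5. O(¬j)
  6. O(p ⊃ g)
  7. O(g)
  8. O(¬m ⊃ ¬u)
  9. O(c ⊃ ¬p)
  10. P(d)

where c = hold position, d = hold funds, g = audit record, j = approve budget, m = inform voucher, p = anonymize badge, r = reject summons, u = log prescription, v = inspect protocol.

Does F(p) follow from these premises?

Yes

Premises 2 and 3 cover both cases: O(r ⊃ u) and O(¬r ⊃ u). Since r ∨ ¬r is a tautology, O(u) follows.
Premise 8, O(¬m ⊃ ¬u), contraposes to O(u ⊃ m); with O(u) we get O(m).
Premise 1 is O(m ⊃ ¬v); since O(m), deontic closure gives O(¬v).
Premise 4 is O(p ⊃ v); contrapositively O(¬v ⊃ ¬p). Since O(¬v) holds, K gives O(¬p).
Premises 5, 6, 7, 9, 10 do not contribute to this derivation.
So O(¬p) holds, i.e. F(p). The claim follows.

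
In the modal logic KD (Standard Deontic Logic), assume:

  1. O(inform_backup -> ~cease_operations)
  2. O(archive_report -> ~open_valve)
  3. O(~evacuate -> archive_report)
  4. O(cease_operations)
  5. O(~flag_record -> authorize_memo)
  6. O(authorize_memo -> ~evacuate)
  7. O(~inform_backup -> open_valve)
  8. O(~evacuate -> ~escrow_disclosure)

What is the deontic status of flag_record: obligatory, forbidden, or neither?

Obligatory

Premise 4 states O(cease_operations) outright.
The contrapositive of premise 1 (O(inform_backup -> ~cease_operations)) is O(cease_operations -> ~inform_backup), and O(cease_operations) is already established, so O(~inform_backup).
With premise 7, O(~inform_backup -> open_valve), the K-axiom yields O(open_valve).
Premise 2, O(archive_report -> ~open_valve), contraposes to O(open_valve -> ~archive_report); with O(open_valve) we get O(~archive_report).
Premise 3, O(~evacuate -> archive_report), contraposes to O(~archive_report -> evacuate); with O(~archive_report) we get O(evacuate).
The contrapositive of premise 6 (O(authorize_memo -> ~evacuate)) is O(evacuate -> ~authorize_memo), and O(evacuate) is already established, so O(~authorize_memo).
The contrapositive of premise 5 (O(~flag_record -> authorize_memo)) is O(~authorize_memo -> flag_record), and O(~authorize_memo) is already established, so O(flag_record).
Premise 8 does not contribute to this derivation.
Hence flag_record is obligatory.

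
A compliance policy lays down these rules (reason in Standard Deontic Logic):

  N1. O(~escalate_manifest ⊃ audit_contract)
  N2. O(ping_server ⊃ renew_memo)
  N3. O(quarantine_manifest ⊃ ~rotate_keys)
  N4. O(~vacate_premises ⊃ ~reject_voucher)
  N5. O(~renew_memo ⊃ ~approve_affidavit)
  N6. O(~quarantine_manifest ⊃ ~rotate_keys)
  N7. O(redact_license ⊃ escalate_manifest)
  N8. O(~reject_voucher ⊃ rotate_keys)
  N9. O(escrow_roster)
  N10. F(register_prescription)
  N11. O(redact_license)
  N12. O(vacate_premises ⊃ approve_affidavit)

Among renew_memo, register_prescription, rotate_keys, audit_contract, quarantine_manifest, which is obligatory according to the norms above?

Premises 3 and 6 are O(quarantine_manifest ⊃ ~rotate_keys) and O(~quarantine_manifest ⊃ ~rotate_keys); every ideal world satisfies quarantine_manifest or ~quarantine_manifest, so in either case ~rotate_keys holds — hence O(~rotate_keys).
Premise 8 is O(~reject_voucher ⊃ rotate_keys); contrapositively O(~rotate_keys ⊃ reject_voucher). Since O(~rotate_keys) holds, K gives O(reject_voucher).
Premise 4, O(~vacate_premises ⊃ ~reject_voucher), contraposes to O(reject_voucher ⊃ vacate_premises); with O(reject_voucher) we get O(vacate_premises).
Premise 12 is O(vacate_premises ⊃ approve_affidavit); since O(vacate_premises), deontic closure gives O(approve_affidavit).
Premise 5 is O(~renew_memo ⊃ ~approve_affidavit); contrapositively O(approve_affidavit ⊃ renew_memo). Since O(approve_affidavit) holds, K gives O(renew_memo).
So O(renew_memo) holds — renew_memo is obligatory. None of the other listed options is made obligatory by any chain of premises.

renew_memo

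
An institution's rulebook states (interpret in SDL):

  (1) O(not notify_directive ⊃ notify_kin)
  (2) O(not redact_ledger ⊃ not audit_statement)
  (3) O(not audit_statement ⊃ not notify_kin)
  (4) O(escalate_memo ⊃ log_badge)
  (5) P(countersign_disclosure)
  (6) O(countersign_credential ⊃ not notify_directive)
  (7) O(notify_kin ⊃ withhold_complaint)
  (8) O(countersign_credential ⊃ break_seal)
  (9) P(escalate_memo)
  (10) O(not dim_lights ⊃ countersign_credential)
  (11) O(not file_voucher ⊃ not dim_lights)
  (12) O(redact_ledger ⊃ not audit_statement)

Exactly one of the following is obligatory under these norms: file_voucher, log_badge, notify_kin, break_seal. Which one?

By case analysis on redact_ledger: premise 12 gives O(redact_ledger ⊃ not audit_statement) and premise 2 gives O(not redact_ledger ⊃ not audit_statement), so O(not audit_statement) either way.
With premise 3, O(not audit_statement ⊃ not notify_kin), the K-axiom yields O(not notify_kin).
Premise 1, O(not notify_directive ⊃ notify_kin), contraposes to O(not notify_kin ⊃ notify_directive); with O(not notify_kin) we get O(notify_directive).
The contrapositive of premise 6 (O(countersign_credential ⊃ not notify_directive)) is O(notify_directive ⊃ not countersign_credential), and O(notify_directive) is already established, so O(not countersign_credential).
Premise 10, O(not dim_lights ⊃ countersign_credential), contraposes to O(not countersign_credential ⊃ dim_lights); with O(not countersign_credential) we get O(dim_lights).
Premise 11 is O(not file_voucher ⊃ not dim_lights); contrapositively O(dim_lights ⊃ file_voucher). Since O(dim_lights) holds, K gives O(file_voucher).
So O(file_voucher) holds — file_voucher is obligatory. None of the other listed options is made obligatory by any chain of premises.

file_voucher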